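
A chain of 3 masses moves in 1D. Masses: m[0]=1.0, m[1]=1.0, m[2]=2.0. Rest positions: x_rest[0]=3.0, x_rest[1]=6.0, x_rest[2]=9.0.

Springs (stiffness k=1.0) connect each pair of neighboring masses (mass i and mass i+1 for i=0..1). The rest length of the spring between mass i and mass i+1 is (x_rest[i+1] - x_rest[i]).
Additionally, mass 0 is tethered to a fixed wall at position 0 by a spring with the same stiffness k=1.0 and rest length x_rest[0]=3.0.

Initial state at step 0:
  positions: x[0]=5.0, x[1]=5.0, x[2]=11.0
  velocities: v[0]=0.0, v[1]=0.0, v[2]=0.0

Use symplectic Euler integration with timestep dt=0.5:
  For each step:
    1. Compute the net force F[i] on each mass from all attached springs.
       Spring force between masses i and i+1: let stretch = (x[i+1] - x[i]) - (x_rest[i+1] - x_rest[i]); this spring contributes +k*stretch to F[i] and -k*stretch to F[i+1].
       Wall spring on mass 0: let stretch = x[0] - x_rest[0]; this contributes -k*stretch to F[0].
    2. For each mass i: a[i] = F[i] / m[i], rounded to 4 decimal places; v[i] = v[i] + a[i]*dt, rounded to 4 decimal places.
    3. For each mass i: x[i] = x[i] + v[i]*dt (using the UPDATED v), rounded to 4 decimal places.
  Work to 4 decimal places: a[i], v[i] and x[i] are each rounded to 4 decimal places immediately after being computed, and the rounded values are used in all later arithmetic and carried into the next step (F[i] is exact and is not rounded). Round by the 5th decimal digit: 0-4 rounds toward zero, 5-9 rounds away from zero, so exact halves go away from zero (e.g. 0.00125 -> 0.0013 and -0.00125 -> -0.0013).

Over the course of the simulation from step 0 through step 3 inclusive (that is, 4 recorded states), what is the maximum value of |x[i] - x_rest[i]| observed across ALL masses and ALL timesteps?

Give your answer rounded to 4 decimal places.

Step 0: x=[5.0000 5.0000 11.0000] v=[0.0000 0.0000 0.0000]
Step 1: x=[3.7500 6.5000 10.6250] v=[-2.5000 3.0000 -0.7500]
Step 2: x=[2.2500 8.3438 10.1094] v=[-3.0000 3.6875 -1.0313]
Step 3: x=[1.7110 9.1055 9.7481] v=[-1.0781 1.5234 -0.7227]
Max displacement = 3.1055

Answer: 3.1055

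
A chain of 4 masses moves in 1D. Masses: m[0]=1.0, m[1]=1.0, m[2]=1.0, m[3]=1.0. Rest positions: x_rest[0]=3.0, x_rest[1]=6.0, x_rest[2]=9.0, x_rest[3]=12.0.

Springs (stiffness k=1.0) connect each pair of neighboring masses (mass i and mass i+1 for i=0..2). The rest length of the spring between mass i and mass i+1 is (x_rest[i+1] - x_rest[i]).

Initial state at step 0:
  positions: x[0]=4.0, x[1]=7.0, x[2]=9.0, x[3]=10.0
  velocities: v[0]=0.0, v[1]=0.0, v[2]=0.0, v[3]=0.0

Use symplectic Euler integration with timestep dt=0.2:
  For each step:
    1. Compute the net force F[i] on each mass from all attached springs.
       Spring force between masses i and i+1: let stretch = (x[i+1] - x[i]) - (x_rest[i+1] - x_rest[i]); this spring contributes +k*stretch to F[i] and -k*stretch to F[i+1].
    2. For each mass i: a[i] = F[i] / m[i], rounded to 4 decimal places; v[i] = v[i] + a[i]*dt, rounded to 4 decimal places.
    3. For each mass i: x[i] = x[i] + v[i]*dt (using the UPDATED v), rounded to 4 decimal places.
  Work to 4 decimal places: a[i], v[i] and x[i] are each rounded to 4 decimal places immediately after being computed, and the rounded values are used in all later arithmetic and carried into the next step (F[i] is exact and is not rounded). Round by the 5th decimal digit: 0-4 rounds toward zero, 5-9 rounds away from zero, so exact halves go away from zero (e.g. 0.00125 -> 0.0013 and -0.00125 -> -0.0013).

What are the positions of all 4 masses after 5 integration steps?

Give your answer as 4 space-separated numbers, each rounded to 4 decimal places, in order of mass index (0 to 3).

Step 0: x=[4.0000 7.0000 9.0000 10.0000] v=[0.0000 0.0000 0.0000 0.0000]
Step 1: x=[4.0000 6.9600 8.9600 10.0800] v=[0.0000 -0.2000 -0.2000 0.4000]
Step 2: x=[3.9984 6.8816 8.8848 10.2352] v=[-0.0080 -0.3920 -0.3760 0.7760]
Step 3: x=[3.9921 6.7680 8.7835 10.4564] v=[-0.0314 -0.5680 -0.5066 1.1059]
Step 4: x=[3.9769 6.6240 8.6685 10.7307] v=[-0.0762 -0.7201 -0.5751 1.3713]
Step 5: x=[3.9475 6.4559 8.5542 11.0425] v=[-0.1468 -0.8406 -0.5716 1.5589]

Answer: 3.9475 6.4559 8.5542 11.0425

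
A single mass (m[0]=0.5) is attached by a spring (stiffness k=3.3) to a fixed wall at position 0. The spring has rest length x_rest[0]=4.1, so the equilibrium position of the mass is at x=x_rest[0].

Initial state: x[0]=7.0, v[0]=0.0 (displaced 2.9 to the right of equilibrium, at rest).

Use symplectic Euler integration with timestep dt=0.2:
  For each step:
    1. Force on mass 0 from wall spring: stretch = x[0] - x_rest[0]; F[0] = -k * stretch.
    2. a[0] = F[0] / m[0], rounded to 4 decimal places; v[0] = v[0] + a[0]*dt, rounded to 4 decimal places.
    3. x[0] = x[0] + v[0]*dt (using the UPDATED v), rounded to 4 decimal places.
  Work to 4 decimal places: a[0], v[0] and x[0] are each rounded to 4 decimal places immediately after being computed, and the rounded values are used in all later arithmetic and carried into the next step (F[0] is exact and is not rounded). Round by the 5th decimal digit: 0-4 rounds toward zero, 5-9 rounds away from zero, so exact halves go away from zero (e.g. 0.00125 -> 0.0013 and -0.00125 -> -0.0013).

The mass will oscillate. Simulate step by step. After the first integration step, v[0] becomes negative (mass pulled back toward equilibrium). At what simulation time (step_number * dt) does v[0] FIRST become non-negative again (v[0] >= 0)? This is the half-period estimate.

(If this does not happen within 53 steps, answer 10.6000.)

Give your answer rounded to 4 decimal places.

Step 0: x=[7.0000] v=[0.0000]
Step 1: x=[6.2344] v=[-3.8280]
Step 2: x=[4.9053] v=[-6.6454]
Step 3: x=[3.3636] v=[-7.7084]
Step 4: x=[2.0163] v=[-6.7364]
Step 5: x=[1.2191] v=[-3.9859]
Step 6: x=[1.1825] v=[-0.1831]
Step 7: x=[1.9161] v=[3.6680]
First v>=0 after going negative at step 7, time=1.4000

Answer: 1.4000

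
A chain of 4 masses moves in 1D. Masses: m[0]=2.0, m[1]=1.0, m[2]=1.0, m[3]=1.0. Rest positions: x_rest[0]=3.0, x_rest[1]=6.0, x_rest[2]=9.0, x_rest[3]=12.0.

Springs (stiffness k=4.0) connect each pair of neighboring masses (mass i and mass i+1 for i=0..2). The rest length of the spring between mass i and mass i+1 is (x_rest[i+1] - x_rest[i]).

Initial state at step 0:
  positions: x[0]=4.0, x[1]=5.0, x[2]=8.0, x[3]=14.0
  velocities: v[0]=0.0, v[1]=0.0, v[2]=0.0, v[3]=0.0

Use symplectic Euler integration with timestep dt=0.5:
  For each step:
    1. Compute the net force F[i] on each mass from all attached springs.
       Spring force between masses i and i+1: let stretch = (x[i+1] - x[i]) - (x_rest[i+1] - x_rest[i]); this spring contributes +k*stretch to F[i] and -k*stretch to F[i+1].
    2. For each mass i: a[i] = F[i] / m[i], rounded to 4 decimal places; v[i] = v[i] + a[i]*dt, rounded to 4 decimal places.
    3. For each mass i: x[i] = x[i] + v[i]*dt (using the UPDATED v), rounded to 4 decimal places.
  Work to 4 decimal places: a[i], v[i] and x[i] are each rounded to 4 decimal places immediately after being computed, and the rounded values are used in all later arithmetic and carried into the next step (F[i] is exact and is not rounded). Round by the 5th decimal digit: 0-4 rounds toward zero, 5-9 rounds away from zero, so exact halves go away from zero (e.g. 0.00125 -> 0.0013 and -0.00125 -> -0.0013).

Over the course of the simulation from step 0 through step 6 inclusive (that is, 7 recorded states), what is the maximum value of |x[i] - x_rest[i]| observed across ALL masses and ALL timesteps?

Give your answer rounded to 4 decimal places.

Step 0: x=[4.0000 5.0000 8.0000 14.0000] v=[0.0000 0.0000 0.0000 0.0000]
Step 1: x=[3.0000 7.0000 11.0000 11.0000] v=[-2.0000 4.0000 6.0000 -6.0000]
Step 2: x=[2.5000 9.0000 10.0000 11.0000] v=[-1.0000 4.0000 -2.0000 0.0000]
Step 3: x=[3.7500 5.5000 9.0000 13.0000] v=[2.5000 -7.0000 -2.0000 4.0000]
Step 4: x=[4.3750 3.7500 8.5000 14.0000] v=[1.2500 -3.5000 -1.0000 2.0000]
Step 5: x=[3.1875 7.3750 8.7500 12.5000] v=[-2.3750 7.2500 0.5000 -3.0000]
Step 6: x=[2.5938 8.1875 11.3750 10.2500] v=[-1.1875 1.6250 5.2500 -4.5000]
Max displacement = 3.0000

Answer: 3.0000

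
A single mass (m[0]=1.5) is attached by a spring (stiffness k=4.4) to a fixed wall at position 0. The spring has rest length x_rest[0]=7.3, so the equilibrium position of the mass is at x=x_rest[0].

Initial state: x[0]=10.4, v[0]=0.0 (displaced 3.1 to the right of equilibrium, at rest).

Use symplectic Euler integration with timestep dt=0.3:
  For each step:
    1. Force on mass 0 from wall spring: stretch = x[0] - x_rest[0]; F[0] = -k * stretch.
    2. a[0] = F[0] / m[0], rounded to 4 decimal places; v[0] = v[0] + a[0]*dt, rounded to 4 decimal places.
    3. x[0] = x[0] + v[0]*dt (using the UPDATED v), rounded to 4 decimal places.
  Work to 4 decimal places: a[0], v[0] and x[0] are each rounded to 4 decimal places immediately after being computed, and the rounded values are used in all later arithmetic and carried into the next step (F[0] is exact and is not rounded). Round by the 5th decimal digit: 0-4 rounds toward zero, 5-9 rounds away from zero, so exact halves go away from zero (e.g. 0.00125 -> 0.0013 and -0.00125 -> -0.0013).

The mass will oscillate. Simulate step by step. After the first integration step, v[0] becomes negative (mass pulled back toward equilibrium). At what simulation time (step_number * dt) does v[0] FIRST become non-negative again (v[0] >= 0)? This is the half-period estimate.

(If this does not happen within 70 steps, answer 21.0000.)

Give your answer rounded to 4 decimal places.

Step 0: x=[10.4000] v=[0.0000]
Step 1: x=[9.5816] v=[-2.7280]
Step 2: x=[8.1609] v=[-4.7358]
Step 3: x=[6.5129] v=[-5.4934]
Step 4: x=[5.0727] v=[-4.8008]
Step 5: x=[4.2205] v=[-2.8408]
Step 6: x=[4.1813] v=[-0.1308]
Step 7: x=[4.9654] v=[2.6137]
First v>=0 after going negative at step 7, time=2.1000

Answer: 2.1000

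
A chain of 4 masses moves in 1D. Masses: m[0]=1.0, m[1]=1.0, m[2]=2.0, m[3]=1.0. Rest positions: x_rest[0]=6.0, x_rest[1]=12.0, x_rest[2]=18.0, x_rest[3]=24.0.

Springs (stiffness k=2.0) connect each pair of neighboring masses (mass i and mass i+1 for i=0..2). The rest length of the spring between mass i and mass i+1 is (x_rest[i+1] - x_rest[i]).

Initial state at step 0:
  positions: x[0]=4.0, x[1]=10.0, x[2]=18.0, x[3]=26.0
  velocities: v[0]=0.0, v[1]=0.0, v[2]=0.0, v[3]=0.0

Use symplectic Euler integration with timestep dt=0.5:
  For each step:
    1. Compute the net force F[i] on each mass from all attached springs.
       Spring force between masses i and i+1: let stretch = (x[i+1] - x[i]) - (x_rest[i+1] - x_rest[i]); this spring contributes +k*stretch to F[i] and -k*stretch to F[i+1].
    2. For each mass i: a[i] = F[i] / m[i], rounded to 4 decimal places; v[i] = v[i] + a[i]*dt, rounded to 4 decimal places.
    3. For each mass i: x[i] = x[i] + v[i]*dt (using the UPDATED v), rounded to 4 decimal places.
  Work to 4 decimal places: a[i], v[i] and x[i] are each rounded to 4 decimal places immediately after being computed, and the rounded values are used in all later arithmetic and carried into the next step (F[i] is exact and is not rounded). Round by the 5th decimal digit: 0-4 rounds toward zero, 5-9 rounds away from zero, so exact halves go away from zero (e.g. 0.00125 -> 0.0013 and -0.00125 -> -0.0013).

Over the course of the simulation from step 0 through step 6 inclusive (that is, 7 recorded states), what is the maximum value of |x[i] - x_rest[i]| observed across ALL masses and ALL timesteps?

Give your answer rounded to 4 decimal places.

Answer: 2.1875

Derivation:
Step 0: x=[4.0000 10.0000 18.0000 26.0000] v=[0.0000 0.0000 0.0000 0.0000]
Step 1: x=[4.0000 11.0000 18.0000 25.0000] v=[0.0000 2.0000 0.0000 -2.0000]
Step 2: x=[4.5000 12.0000 18.0000 23.5000] v=[1.0000 2.0000 0.0000 -3.0000]
Step 3: x=[5.7500 12.2500 17.8750 22.2500] v=[2.5000 0.5000 -0.2500 -2.5000]
Step 4: x=[7.2500 12.0625 17.4375 21.8125] v=[3.0000 -0.3750 -0.8750 -0.8750]
Step 5: x=[8.1563 12.1563 16.7500 22.1875] v=[1.8125 0.1875 -1.3750 0.7500]
Step 6: x=[8.0626 12.5469 16.2735 22.8438] v=[-0.1875 0.7812 -0.9531 1.3125]
Max displacement = 2.1875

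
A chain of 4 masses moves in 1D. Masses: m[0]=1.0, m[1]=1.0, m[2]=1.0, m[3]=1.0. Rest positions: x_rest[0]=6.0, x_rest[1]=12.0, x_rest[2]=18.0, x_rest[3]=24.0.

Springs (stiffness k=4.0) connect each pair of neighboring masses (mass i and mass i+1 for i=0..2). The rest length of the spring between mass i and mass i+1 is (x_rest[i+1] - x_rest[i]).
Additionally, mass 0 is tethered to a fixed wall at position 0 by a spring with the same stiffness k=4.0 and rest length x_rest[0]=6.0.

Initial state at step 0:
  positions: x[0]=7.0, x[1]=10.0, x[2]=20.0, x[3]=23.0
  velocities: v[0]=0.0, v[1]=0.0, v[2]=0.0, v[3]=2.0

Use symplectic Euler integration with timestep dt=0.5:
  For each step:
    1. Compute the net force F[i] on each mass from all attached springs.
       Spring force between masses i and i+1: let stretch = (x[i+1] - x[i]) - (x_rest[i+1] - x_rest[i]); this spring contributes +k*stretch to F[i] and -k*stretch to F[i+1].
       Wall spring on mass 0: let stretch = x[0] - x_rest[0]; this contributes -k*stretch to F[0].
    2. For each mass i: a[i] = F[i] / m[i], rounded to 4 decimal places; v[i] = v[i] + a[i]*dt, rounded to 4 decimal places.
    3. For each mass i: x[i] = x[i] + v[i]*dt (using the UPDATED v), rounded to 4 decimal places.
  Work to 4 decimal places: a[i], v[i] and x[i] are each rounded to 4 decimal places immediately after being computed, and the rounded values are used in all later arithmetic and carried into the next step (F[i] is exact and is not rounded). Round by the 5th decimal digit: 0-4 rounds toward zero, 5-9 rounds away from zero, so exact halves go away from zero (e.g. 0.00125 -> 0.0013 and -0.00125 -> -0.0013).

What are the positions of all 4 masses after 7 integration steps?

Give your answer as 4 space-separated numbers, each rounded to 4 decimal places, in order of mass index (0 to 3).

Answer: 9.0000 7.0000 24.0000 23.0000

Derivation:
Step 0: x=[7.0000 10.0000 20.0000 23.0000] v=[0.0000 0.0000 0.0000 2.0000]
Step 1: x=[3.0000 17.0000 13.0000 27.0000] v=[-8.0000 14.0000 -14.0000 8.0000]
Step 2: x=[10.0000 6.0000 24.0000 23.0000] v=[14.0000 -22.0000 22.0000 -8.0000]
Step 3: x=[3.0000 17.0000 16.0000 26.0000] v=[-14.0000 22.0000 -16.0000 6.0000]
Step 4: x=[7.0000 13.0000 19.0000 25.0000] v=[8.0000 -8.0000 6.0000 -2.0000]
Step 5: x=[10.0000 9.0000 22.0000 24.0000] v=[6.0000 -8.0000 6.0000 -2.0000]
Step 6: x=[2.0000 19.0000 14.0000 27.0000] v=[-16.0000 20.0000 -16.0000 6.0000]
Step 7: x=[9.0000 7.0000 24.0000 23.0000] v=[14.0000 -24.0000 20.0000 -8.0000]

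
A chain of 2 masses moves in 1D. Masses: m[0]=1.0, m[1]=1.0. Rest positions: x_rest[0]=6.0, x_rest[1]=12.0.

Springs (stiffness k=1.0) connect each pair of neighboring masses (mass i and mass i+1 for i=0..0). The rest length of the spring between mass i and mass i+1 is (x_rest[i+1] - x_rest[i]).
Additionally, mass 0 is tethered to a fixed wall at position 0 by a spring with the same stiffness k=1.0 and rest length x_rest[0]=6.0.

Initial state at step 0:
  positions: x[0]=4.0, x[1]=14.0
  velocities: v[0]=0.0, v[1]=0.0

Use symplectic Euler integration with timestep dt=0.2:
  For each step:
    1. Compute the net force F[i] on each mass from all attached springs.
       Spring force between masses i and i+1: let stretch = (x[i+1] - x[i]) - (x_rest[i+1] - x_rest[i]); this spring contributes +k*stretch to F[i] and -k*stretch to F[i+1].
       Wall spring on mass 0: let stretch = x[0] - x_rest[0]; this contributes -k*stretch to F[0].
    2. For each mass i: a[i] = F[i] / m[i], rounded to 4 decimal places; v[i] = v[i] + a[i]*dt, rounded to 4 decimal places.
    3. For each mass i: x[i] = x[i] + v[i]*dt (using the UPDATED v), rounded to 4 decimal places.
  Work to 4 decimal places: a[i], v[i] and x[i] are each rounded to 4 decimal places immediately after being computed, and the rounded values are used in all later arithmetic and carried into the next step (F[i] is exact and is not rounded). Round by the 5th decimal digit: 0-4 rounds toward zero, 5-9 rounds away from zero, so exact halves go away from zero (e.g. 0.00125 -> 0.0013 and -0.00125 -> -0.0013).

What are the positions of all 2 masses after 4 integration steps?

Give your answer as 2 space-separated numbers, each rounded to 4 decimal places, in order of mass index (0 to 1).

Answer: 6.0345 12.6285

Derivation:
Step 0: x=[4.0000 14.0000] v=[0.0000 0.0000]
Step 1: x=[4.2400 13.8400] v=[1.2000 -0.8000]
Step 2: x=[4.6944 13.5360] v=[2.2720 -1.5200]
Step 3: x=[5.3147 13.1183] v=[3.1014 -2.0883]
Step 4: x=[6.0345 12.6285] v=[3.5992 -2.4490]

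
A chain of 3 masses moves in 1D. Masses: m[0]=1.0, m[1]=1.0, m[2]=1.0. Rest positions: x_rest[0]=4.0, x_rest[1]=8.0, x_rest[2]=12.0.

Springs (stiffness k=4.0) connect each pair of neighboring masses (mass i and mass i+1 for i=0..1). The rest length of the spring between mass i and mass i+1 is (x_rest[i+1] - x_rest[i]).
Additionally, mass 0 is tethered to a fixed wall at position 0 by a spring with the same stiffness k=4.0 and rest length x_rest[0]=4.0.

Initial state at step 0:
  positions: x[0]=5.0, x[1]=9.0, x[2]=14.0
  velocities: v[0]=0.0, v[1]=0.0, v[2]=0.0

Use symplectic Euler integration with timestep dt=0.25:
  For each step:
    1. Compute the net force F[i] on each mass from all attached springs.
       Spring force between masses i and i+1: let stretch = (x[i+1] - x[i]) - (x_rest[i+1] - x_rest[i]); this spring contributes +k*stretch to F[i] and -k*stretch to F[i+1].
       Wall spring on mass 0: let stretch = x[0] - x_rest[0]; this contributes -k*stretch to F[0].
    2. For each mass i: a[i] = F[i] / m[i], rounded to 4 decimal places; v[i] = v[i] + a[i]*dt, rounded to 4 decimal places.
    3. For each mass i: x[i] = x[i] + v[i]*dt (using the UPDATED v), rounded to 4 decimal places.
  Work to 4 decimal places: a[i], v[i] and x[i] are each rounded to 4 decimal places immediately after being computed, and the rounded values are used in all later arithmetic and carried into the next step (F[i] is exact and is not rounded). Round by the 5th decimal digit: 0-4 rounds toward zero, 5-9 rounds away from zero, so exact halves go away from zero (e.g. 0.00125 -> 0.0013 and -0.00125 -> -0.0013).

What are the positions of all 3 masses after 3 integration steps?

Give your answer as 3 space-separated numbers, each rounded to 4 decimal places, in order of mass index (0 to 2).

Step 0: x=[5.0000 9.0000 14.0000] v=[0.0000 0.0000 0.0000]
Step 1: x=[4.7500 9.2500 13.7500] v=[-1.0000 1.0000 -1.0000]
Step 2: x=[4.4375 9.5000 13.3750] v=[-1.2500 1.0000 -1.5000]
Step 3: x=[4.2813 9.4531 13.0313] v=[-0.6250 -0.1875 -1.3750]

Answer: 4.2813 9.4531 13.0313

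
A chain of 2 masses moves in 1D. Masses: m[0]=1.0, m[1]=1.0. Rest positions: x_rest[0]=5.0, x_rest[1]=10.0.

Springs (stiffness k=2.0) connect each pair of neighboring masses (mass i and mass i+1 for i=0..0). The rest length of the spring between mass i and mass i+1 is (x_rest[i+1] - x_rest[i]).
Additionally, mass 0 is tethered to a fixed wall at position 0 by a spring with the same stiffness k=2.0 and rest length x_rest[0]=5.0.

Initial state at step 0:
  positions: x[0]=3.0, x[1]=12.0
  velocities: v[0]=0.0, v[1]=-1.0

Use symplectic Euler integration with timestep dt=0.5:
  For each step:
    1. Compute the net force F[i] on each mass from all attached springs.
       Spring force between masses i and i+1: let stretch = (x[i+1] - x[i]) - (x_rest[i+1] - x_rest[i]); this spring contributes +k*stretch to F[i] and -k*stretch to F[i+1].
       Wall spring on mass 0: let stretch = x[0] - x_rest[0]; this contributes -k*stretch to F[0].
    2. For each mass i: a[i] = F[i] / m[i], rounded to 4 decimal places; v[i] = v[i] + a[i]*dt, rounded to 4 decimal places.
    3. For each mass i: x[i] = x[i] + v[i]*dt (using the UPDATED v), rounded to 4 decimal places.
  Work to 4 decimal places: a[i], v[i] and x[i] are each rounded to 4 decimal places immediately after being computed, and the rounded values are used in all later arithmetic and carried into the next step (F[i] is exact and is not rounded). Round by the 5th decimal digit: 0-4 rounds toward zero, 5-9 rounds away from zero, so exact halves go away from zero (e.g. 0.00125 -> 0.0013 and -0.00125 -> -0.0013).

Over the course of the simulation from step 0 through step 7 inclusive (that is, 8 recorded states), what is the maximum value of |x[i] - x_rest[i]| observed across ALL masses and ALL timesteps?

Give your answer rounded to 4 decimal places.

Answer: 3.3437

Derivation:
Step 0: x=[3.0000 12.0000] v=[0.0000 -1.0000]
Step 1: x=[6.0000 9.5000] v=[6.0000 -5.0000]
Step 2: x=[7.7500 7.7500] v=[3.5000 -3.5000]
Step 3: x=[5.6250 8.5000] v=[-4.2500 1.5000]
Step 4: x=[2.1250 10.3125] v=[-7.0000 3.6250]
Step 5: x=[1.6563 10.5313] v=[-0.9375 0.4375]
Step 6: x=[4.7969 8.8126] v=[6.2812 -3.4375]
Step 7: x=[7.5469 7.5860] v=[5.5000 -2.4532]
Max displacement = 3.3437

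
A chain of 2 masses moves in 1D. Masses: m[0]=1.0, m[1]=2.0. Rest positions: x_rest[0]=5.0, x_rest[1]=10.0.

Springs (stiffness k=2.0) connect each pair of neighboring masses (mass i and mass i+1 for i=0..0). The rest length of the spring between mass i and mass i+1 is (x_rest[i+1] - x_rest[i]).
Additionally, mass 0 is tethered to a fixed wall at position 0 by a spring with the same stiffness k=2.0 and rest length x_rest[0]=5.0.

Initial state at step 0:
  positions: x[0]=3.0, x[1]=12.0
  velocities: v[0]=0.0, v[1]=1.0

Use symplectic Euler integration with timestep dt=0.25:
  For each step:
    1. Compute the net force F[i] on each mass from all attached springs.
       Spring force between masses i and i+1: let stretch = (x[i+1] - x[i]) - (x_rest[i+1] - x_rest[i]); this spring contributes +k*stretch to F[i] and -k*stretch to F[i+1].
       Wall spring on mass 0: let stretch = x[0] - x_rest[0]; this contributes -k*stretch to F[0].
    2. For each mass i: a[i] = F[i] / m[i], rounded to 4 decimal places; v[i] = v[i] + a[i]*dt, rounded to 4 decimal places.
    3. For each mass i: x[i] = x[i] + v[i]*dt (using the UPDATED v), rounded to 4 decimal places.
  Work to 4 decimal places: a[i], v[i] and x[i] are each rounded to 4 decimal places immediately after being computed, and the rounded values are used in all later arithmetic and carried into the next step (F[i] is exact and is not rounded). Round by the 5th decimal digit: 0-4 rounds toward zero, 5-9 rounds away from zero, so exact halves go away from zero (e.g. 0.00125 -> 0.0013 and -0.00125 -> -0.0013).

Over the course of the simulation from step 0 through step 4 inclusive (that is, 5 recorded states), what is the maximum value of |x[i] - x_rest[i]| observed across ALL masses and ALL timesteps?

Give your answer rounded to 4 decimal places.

Step 0: x=[3.0000 12.0000] v=[0.0000 1.0000]
Step 1: x=[3.7500 12.0000] v=[3.0000 0.0000]
Step 2: x=[5.0625 11.7969] v=[5.2500 -0.8125]
Step 3: x=[6.5840 11.4854] v=[6.0860 -1.2461]
Step 4: x=[7.8952 11.1800] v=[5.2447 -1.2215]
Max displacement = 2.8952

Answer: 2.8952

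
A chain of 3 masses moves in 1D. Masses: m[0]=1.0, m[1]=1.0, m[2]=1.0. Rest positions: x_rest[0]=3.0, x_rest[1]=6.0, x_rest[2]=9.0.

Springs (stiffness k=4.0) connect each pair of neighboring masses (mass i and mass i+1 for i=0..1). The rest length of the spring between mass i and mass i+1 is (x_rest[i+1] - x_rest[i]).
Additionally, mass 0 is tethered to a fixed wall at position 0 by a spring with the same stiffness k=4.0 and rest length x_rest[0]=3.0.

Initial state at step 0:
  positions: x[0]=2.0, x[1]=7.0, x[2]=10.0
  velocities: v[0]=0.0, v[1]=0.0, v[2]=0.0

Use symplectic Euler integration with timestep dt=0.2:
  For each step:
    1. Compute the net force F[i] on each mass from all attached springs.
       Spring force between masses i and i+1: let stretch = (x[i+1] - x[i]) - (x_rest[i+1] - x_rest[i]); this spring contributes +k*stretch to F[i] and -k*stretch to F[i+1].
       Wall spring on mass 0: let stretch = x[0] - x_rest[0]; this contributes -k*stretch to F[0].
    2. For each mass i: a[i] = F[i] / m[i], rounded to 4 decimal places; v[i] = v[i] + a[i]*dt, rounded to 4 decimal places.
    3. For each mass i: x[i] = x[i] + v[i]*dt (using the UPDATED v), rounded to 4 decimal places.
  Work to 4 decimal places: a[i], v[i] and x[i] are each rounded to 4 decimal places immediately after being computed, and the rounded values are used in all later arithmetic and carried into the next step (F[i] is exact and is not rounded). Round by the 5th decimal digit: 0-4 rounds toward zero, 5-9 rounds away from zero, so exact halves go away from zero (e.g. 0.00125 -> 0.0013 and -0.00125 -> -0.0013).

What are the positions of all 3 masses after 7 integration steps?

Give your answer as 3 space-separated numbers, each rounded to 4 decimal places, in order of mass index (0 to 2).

Step 0: x=[2.0000 7.0000 10.0000] v=[0.0000 0.0000 0.0000]
Step 1: x=[2.4800 6.6800 10.0000] v=[2.4000 -1.6000 0.0000]
Step 2: x=[3.2352 6.2192 9.9488] v=[3.7760 -2.3040 -0.2560]
Step 3: x=[3.9502 5.8777 9.7809] v=[3.5750 -1.7075 -0.8397]
Step 4: x=[4.3416 5.8523 9.4684] v=[1.9568 -0.1269 -1.5623]
Step 5: x=[4.2800 6.1638 9.0574] v=[-0.3079 1.5574 -2.0552]
Step 6: x=[3.8350 6.6368 8.6634] v=[-2.2249 2.3652 -1.9701]
Step 7: x=[3.2247 6.9858 8.4251] v=[-3.0515 1.7450 -1.1914]

Answer: 3.2247 6.9858 8.4251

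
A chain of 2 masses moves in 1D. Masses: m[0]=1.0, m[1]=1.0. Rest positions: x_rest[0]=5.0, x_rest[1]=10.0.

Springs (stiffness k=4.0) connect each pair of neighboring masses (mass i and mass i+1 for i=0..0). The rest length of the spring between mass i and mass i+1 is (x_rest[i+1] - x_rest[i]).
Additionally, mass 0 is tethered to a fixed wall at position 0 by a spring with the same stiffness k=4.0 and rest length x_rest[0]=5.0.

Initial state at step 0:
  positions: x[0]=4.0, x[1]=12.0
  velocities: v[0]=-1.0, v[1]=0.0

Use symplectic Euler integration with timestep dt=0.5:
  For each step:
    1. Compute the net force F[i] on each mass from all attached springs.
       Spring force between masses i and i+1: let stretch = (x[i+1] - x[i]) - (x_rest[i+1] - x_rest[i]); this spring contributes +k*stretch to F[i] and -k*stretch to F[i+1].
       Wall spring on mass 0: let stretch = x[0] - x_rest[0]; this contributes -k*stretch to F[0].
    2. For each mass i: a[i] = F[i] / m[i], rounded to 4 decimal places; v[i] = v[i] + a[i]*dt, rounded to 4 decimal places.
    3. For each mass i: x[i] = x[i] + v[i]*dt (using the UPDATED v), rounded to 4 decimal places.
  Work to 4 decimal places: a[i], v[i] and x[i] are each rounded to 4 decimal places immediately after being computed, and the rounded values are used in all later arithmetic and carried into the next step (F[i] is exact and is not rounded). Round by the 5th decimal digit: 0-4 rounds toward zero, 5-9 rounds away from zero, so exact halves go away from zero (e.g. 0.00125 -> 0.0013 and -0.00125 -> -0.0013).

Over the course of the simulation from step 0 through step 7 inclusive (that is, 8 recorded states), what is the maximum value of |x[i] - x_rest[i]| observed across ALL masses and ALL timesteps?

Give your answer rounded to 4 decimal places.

Step 0: x=[4.0000 12.0000] v=[-1.0000 0.0000]
Step 1: x=[7.5000 9.0000] v=[7.0000 -6.0000]
Step 2: x=[5.0000 9.5000] v=[-5.0000 1.0000]
Step 3: x=[2.0000 10.5000] v=[-6.0000 2.0000]
Step 4: x=[5.5000 8.0000] v=[7.0000 -5.0000]
Step 5: x=[6.0000 8.0000] v=[1.0000 0.0000]
Step 6: x=[2.5000 11.0000] v=[-7.0000 6.0000]
Step 7: x=[5.0000 10.5000] v=[5.0000 -1.0000]
Max displacement = 3.0000

Answer: 3.0000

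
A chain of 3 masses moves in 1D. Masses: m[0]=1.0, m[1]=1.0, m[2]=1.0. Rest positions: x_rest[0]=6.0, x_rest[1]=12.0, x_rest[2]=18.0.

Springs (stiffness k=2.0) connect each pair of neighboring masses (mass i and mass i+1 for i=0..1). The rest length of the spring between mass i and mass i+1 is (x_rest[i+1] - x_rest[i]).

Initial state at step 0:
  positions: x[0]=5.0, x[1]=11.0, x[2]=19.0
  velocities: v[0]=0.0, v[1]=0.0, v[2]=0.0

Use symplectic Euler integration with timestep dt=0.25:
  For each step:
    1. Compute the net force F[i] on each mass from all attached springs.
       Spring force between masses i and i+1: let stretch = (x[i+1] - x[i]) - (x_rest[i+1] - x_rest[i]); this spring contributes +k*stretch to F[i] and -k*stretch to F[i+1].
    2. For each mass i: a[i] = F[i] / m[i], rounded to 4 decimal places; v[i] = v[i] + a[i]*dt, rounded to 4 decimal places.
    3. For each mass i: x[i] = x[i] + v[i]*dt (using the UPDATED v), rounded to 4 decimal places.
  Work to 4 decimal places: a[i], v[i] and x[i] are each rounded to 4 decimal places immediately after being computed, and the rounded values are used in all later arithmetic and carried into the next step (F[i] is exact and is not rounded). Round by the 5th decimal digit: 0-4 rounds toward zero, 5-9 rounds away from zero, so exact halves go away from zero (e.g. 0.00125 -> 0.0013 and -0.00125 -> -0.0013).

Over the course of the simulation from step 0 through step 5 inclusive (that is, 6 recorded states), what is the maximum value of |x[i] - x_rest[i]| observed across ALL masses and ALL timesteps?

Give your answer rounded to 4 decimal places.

Answer: 1.0503

Derivation:
Step 0: x=[5.0000 11.0000 19.0000] v=[0.0000 0.0000 0.0000]
Step 1: x=[5.0000 11.2500 18.7500] v=[0.0000 1.0000 -1.0000]
Step 2: x=[5.0313 11.6563 18.3125] v=[0.1250 1.6250 -1.7500]
Step 3: x=[5.1407 12.0665 17.7930] v=[0.4375 1.6406 -2.0781]
Step 4: x=[5.3658 12.3268 17.3077] v=[0.9004 1.0410 -1.9414]
Step 5: x=[5.7110 12.3396 16.9497] v=[1.3809 0.0510 -1.4319]
Max displacement = 1.0503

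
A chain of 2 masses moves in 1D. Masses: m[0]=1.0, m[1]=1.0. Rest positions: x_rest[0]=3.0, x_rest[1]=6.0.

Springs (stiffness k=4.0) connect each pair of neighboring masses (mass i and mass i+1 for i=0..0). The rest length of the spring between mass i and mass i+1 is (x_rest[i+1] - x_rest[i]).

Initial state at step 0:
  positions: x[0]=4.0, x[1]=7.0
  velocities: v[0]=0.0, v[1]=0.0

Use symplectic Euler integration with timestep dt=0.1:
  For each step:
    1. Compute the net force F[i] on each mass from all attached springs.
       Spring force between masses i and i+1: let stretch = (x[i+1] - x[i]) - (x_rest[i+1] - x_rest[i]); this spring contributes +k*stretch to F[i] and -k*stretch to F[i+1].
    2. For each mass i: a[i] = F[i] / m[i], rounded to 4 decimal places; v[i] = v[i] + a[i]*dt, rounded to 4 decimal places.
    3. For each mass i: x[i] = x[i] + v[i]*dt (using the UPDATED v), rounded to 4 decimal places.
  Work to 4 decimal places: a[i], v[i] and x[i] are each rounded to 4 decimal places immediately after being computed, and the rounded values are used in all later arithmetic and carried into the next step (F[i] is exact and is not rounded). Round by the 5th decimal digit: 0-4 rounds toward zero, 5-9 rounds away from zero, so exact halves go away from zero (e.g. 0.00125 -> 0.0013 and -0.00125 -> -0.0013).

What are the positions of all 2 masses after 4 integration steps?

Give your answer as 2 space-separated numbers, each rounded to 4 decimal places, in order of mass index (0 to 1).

Answer: 4.0000 7.0000

Derivation:
Step 0: x=[4.0000 7.0000] v=[0.0000 0.0000]
Step 1: x=[4.0000 7.0000] v=[0.0000 0.0000]
Step 2: x=[4.0000 7.0000] v=[0.0000 0.0000]
Step 3: x=[4.0000 7.0000] v=[0.0000 0.0000]
Step 4: x=[4.0000 7.0000] v=[0.0000 0.0000]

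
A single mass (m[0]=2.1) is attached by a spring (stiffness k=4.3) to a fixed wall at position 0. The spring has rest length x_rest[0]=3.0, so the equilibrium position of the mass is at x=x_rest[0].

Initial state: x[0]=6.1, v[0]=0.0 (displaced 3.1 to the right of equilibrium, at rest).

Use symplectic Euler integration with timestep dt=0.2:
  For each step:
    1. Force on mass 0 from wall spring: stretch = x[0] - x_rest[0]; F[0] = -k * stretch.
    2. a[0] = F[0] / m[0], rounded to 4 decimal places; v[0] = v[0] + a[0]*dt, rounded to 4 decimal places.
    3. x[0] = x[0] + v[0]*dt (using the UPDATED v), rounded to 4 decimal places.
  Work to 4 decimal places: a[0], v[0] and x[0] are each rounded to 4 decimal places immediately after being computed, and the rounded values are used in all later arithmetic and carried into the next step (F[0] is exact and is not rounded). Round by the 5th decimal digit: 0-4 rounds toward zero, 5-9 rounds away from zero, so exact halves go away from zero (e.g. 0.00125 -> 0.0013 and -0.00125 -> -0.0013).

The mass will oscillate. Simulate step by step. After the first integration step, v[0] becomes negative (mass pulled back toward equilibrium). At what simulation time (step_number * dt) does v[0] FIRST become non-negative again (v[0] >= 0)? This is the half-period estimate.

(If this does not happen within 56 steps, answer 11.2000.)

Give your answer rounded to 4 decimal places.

Answer: 2.2000

Derivation:
Step 0: x=[6.1000] v=[0.0000]
Step 1: x=[5.8461] v=[-1.2695]
Step 2: x=[5.3591] v=[-2.4350]
Step 3: x=[4.6789] v=[-3.4011]
Step 4: x=[3.8612] v=[-4.0886]
Step 5: x=[2.9729] v=[-4.4413]
Step 6: x=[2.0869] v=[-4.4302]
Step 7: x=[1.2756] v=[-4.0563]
Step 8: x=[0.6056] v=[-3.3501]
Step 9: x=[0.1317] v=[-2.3695]
Step 10: x=[-0.1073] v=[-1.1949]
Step 11: x=[-0.0918] v=[0.0776]
First v>=0 after going negative at step 11, time=2.2000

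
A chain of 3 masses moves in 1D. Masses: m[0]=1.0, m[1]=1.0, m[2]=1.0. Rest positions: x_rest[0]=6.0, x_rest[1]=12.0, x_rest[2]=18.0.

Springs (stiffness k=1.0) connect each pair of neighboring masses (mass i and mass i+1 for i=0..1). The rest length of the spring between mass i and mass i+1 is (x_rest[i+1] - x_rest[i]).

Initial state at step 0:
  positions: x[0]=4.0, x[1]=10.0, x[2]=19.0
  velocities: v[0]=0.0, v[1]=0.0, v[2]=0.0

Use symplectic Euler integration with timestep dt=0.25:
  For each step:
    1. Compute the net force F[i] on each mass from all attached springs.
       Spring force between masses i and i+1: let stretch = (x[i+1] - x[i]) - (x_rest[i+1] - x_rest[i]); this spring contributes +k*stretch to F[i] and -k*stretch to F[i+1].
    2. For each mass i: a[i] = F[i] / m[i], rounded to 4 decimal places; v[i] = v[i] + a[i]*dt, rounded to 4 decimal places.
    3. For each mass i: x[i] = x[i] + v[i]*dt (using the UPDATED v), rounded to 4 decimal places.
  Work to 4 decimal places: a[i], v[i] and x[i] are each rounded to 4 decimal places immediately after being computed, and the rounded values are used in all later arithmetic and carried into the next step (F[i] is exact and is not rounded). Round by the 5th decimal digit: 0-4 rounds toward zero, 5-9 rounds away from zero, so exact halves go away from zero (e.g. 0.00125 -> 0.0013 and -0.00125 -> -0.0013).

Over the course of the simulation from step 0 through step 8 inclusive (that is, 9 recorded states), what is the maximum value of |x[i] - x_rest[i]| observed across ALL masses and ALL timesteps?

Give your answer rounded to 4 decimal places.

Answer: 2.2344

Derivation:
Step 0: x=[4.0000 10.0000 19.0000] v=[0.0000 0.0000 0.0000]
Step 1: x=[4.0000 10.1875 18.8125] v=[0.0000 0.7500 -0.7500]
Step 2: x=[4.0117 10.5274 18.4609] v=[0.0469 1.3594 -1.4063]
Step 3: x=[4.0557 10.9559 17.9885] v=[0.1758 1.7139 -1.8897]
Step 4: x=[4.1559 11.3927 17.4515] v=[0.4009 1.7470 -2.1479]
Step 5: x=[4.3334 11.7558 16.9109] v=[0.7101 1.4525 -2.1626]
Step 6: x=[4.5998 11.9772 16.4231] v=[1.0657 0.8857 -1.9514]
Step 7: x=[4.9523 12.0154 16.0324] v=[1.4101 0.1528 -1.5629]
Step 8: x=[5.3713 11.8632 15.7656] v=[1.6759 -0.6087 -1.0672]
Max displacement = 2.2344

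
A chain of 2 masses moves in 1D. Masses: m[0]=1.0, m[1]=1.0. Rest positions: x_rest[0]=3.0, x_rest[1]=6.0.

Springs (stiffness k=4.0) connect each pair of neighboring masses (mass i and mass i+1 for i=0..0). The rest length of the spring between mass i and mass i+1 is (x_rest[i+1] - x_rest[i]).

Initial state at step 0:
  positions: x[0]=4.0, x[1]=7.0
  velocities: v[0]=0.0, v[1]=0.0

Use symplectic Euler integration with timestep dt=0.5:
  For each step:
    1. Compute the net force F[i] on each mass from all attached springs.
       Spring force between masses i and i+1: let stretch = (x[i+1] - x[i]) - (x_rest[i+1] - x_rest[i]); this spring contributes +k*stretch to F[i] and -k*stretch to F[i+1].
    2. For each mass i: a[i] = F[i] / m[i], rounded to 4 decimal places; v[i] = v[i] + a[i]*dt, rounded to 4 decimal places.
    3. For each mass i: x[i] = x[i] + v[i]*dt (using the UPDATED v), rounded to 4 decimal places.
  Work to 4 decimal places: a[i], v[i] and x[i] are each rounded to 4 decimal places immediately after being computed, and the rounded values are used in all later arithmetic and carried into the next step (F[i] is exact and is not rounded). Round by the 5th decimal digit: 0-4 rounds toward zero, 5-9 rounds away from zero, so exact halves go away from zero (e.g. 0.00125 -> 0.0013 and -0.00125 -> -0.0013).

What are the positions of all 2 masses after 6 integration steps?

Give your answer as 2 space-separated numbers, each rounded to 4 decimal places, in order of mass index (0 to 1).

Answer: 4.0000 7.0000

Derivation:
Step 0: x=[4.0000 7.0000] v=[0.0000 0.0000]
Step 1: x=[4.0000 7.0000] v=[0.0000 0.0000]
Step 2: x=[4.0000 7.0000] v=[0.0000 0.0000]
Step 3: x=[4.0000 7.0000] v=[0.0000 0.0000]
Step 4: x=[4.0000 7.0000] v=[0.0000 0.0000]
Step 5: x=[4.0000 7.0000] v=[0.0000 0.0000]
Step 6: x=[4.0000 7.0000] v=[0.0000 0.0000]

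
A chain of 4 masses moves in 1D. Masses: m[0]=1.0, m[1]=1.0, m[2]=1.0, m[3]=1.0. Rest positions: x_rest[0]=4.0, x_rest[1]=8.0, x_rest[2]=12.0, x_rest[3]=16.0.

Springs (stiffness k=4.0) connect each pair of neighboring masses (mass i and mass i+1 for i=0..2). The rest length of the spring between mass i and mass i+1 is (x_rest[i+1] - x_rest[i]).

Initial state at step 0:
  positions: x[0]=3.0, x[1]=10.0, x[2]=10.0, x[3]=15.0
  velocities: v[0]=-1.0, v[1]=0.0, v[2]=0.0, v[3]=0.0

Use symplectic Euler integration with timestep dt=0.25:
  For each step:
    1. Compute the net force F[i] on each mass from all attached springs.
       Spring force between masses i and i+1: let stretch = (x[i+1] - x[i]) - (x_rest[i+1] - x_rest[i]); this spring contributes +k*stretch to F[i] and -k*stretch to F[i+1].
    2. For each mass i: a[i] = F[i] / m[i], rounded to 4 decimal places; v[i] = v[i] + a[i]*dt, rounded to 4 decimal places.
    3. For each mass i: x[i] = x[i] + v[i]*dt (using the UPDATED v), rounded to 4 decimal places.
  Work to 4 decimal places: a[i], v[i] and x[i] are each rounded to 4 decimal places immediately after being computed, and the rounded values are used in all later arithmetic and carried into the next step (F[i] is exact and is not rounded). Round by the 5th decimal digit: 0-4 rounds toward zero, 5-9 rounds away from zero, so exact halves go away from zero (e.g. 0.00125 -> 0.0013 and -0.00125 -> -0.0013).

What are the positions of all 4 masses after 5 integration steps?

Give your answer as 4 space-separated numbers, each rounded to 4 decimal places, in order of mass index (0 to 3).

Answer: 2.5410 7.5039 10.0664 16.6387

Derivation:
Step 0: x=[3.0000 10.0000 10.0000 15.0000] v=[-1.0000 0.0000 0.0000 0.0000]
Step 1: x=[3.5000 8.2500 11.2500 14.7500] v=[2.0000 -7.0000 5.0000 -1.0000]
Step 2: x=[4.1875 6.0625 12.6250 14.6250] v=[2.7500 -8.7500 5.5000 -0.5000]
Step 3: x=[4.3438 5.0469 12.8594 15.0000] v=[0.6250 -4.0625 0.9375 1.5000]
Step 4: x=[3.6758 5.8086 11.6758 15.8399] v=[-2.6719 3.0469 -4.7344 3.3594]
Step 5: x=[2.5410 7.5039 10.0664 16.6387] v=[-4.5391 6.7813 -6.4375 3.1953]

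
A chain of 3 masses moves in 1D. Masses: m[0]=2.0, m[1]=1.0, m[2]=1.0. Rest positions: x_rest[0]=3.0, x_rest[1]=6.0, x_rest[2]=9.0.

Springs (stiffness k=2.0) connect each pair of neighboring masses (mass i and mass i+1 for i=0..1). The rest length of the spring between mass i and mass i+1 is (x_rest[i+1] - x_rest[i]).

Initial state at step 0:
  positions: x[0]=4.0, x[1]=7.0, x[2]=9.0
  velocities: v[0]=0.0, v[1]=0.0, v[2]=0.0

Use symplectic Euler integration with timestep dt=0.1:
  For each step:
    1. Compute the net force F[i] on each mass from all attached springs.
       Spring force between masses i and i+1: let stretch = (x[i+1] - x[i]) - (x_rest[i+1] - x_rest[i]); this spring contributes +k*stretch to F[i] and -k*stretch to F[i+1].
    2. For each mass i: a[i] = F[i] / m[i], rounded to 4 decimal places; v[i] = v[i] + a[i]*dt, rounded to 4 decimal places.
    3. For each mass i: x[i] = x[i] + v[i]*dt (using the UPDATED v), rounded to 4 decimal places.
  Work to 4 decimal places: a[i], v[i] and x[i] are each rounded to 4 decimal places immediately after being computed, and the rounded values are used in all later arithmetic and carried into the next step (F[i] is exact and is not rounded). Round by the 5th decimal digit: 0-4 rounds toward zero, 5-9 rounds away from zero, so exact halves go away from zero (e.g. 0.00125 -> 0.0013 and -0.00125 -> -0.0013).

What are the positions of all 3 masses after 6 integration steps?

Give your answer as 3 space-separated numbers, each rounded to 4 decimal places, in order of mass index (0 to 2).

Step 0: x=[4.0000 7.0000 9.0000] v=[0.0000 0.0000 0.0000]
Step 1: x=[4.0000 6.9800 9.0200] v=[0.0000 -0.2000 0.2000]
Step 2: x=[3.9998 6.9412 9.0592] v=[-0.0020 -0.3880 0.3920]
Step 3: x=[3.9990 6.8859 9.1160] v=[-0.0079 -0.5527 0.5684]
Step 4: x=[3.9971 6.8175 9.1882] v=[-0.0192 -0.6841 0.7224]
Step 5: x=[3.9934 6.7401 9.2730] v=[-0.0372 -0.7740 0.8483]
Step 6: x=[3.9872 6.6584 9.3672] v=[-0.0625 -0.8168 0.9417]

Answer: 3.9872 6.6584 9.3672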